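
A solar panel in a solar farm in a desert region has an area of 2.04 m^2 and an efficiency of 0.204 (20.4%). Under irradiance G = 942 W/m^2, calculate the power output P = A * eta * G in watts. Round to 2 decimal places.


Use the solar power formula P = A * eta * G.
Given: A = 2.04 m^2, eta = 0.204, G = 942 W/m^2
P = 2.04 * 0.204 * 942
P = 392.02 W

392.02


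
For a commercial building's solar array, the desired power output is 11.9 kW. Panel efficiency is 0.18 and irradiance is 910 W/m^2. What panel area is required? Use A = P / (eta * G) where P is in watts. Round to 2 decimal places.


Convert target power to watts: P = 11.9 * 1000 = 11900.0 W
Compute denominator: eta * G = 0.18 * 910 = 163.8
Required area A = P / (eta * G) = 11900.0 / 163.8
A = 72.65 m^2

72.65


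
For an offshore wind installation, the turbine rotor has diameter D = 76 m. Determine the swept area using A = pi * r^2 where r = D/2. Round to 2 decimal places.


Compute the rotor radius:
  r = D / 2 = 76 / 2 = 38.0 m
Calculate swept area:
  A = pi * r^2 = pi * 38.0^2
  A = 4536.46 m^2

4536.46


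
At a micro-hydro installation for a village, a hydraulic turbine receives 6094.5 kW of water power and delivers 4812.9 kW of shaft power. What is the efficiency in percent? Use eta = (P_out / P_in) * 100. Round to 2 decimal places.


Turbine efficiency = (output power / input power) * 100
eta = (4812.9 / 6094.5) * 100
eta = 78.97%

78.97


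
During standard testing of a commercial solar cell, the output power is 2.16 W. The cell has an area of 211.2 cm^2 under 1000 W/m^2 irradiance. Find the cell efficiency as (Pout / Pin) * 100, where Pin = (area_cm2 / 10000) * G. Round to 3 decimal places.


First compute the input power:
  Pin = area_cm2 / 10000 * G = 211.2 / 10000 * 1000 = 21.12 W
Then compute efficiency:
  Efficiency = (Pout / Pin) * 100 = (2.16 / 21.12) * 100
  Efficiency = 10.227%

10.227


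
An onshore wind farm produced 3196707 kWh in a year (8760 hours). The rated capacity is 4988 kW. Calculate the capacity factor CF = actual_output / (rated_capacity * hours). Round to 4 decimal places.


Capacity factor = actual output / maximum possible output
Maximum possible = rated * hours = 4988 * 8760 = 43694880 kWh
CF = 3196707 / 43694880
CF = 0.0732

0.0732


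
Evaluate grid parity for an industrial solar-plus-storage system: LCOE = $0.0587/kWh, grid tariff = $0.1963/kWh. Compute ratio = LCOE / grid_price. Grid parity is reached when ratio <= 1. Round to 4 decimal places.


Compare LCOE to grid price:
  LCOE = $0.0587/kWh, Grid price = $0.1963/kWh
  Ratio = LCOE / grid_price = 0.0587 / 0.1963 = 0.2990
  Grid parity achieved (ratio <= 1)? yes

0.2990


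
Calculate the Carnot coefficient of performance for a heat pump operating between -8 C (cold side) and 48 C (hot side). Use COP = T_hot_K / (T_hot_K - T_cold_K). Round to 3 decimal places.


Convert to Kelvin:
  T_hot = 48 + 273.15 = 321.15 K
  T_cold = -8 + 273.15 = 265.15 K
Apply Carnot COP formula:
  COP = T_hot_K / (T_hot_K - T_cold_K) = 321.15 / 56.0
  COP = 5.735

5.735


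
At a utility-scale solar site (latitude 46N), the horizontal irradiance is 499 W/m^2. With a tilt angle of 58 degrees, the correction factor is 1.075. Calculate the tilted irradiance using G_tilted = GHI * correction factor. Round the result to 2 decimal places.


Identify the given values:
  GHI = 499 W/m^2, tilt correction factor = 1.075
Apply the formula G_tilted = GHI * factor:
  G_tilted = 499 * 1.075
  G_tilted = 536.43 W/m^2

536.43


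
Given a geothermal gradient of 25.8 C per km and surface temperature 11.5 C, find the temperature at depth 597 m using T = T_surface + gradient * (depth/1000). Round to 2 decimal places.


Convert depth to km: 597 / 1000 = 0.597 km
Temperature increase = gradient * depth_km = 25.8 * 0.597 = 15.4 C
Temperature at depth = T_surface + delta_T = 11.5 + 15.4
T = 26.90 C

26.90


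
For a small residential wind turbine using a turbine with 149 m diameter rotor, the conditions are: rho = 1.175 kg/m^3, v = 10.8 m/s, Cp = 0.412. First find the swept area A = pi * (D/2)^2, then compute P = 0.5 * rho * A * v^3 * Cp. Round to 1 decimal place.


Step 1 -- Compute swept area:
  A = pi * (D/2)^2 = pi * (149/2)^2 = 17436.62 m^2
Step 2 -- Apply wind power equation:
  P = 0.5 * rho * A * v^3 * Cp
  v^3 = 10.8^3 = 1259.712
  P = 0.5 * 1.175 * 17436.62 * 1259.712 * 0.412
  P = 5316658.6 W

5316658.6


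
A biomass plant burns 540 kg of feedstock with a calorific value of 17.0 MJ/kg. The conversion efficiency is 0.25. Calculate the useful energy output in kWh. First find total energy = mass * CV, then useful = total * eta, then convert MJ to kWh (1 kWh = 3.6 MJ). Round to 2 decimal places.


Total energy = mass * CV = 540 * 17.0 = 9180.0 MJ
Useful energy = total * eta = 9180.0 * 0.25 = 2295.0 MJ
Convert to kWh: 2295.0 / 3.6
Useful energy = 637.50 kWh

637.50


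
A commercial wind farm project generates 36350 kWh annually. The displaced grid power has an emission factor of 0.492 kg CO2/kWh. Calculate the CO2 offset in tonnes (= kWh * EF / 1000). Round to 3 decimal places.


CO2 offset in kg = generation * emission_factor
CO2 offset = 36350 * 0.492 = 17884.2 kg
Convert to tonnes:
  CO2 offset = 17884.2 / 1000 = 17.884 tonnes

17.884


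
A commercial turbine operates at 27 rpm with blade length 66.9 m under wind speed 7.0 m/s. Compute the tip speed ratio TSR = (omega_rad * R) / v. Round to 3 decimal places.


Convert rotational speed to rad/s:
  omega = 27 * 2 * pi / 60 = 2.8274 rad/s
Compute tip speed:
  v_tip = omega * R = 2.8274 * 66.9 = 189.155 m/s
Tip speed ratio:
  TSR = v_tip / v_wind = 189.155 / 7.0 = 27.022

27.022


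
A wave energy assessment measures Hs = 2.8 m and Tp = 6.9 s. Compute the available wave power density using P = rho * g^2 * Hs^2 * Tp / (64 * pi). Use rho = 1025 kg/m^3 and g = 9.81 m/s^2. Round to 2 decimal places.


Apply wave power formula:
  g^2 = 9.81^2 = 96.2361
  Hs^2 = 2.8^2 = 7.84
  Numerator = rho * g^2 * Hs^2 * Tp = 1025 * 96.2361 * 7.84 * 6.9 = 5336137.77
  Denominator = 64 * pi = 201.0619
  P = 5336137.77 / 201.0619 = 26539.77 W/m

26539.77


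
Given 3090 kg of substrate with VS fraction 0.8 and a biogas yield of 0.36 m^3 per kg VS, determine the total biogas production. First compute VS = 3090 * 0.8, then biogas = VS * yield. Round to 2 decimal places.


Compute volatile solids:
  VS = mass * VS_fraction = 3090 * 0.8 = 2472.0 kg
Calculate biogas volume:
  Biogas = VS * specific_yield = 2472.0 * 0.36
  Biogas = 889.92 m^3

889.92


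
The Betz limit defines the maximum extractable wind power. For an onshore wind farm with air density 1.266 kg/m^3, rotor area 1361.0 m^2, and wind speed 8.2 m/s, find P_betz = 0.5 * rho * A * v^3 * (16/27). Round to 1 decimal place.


The Betz coefficient Cp_max = 16/27 = 0.5926
v^3 = 8.2^3 = 551.368
P_betz = 0.5 * rho * A * v^3 * Cp_max
P_betz = 0.5 * 1.266 * 1361.0 * 551.368 * 0.5926
P_betz = 281487.8 W

281487.8


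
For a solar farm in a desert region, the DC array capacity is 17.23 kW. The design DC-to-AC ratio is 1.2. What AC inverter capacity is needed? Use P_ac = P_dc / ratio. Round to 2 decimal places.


The inverter AC capacity is determined by the DC/AC ratio.
Given: P_dc = 17.23 kW, DC/AC ratio = 1.2
P_ac = P_dc / ratio = 17.23 / 1.2
P_ac = 14.36 kW

14.36


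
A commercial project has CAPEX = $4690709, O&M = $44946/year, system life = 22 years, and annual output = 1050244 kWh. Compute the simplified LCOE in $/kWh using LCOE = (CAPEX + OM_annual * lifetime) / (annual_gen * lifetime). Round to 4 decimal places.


Total cost = CAPEX + OM * lifetime = 4690709 + 44946 * 22 = 4690709 + 988812 = 5679521
Total generation = annual * lifetime = 1050244 * 22 = 23105368 kWh
LCOE = 5679521 / 23105368
LCOE = 0.2458 $/kWh

0.2458


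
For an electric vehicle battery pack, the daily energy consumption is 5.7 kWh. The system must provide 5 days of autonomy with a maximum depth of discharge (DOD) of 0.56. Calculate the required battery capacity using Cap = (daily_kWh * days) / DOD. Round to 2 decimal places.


Total energy needed = daily * days = 5.7 * 5 = 28.5 kWh
Account for depth of discharge:
  Cap = total_energy / DOD = 28.5 / 0.56
  Cap = 50.89 kWh

50.89


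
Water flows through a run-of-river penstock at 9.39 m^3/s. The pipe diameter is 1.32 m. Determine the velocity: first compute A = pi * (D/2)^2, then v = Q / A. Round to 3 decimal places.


Compute pipe cross-sectional area:
  A = pi * (D/2)^2 = pi * (1.32/2)^2 = 1.3685 m^2
Calculate velocity:
  v = Q / A = 9.39 / 1.3685
  v = 6.862 m/s

6.862


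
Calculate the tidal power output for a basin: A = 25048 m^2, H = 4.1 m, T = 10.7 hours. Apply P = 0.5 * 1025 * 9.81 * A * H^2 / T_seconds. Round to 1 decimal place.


Convert period to seconds: T = 10.7 * 3600 = 38520.0 s
H^2 = 4.1^2 = 16.81
P = 0.5 * rho * g * A * H^2 / T
P = 0.5 * 1025 * 9.81 * 25048 * 16.81 / 38520.0
P = 54956.3 W

54956.3


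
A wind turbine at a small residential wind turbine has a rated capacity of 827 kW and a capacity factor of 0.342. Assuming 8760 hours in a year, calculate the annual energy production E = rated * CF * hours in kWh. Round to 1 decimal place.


Annual energy = rated_kW * capacity_factor * hours_per_year
Given: P_rated = 827 kW, CF = 0.342, hours = 8760
E = 827 * 0.342 * 8760
E = 2477625.8 kWh

2477625.8


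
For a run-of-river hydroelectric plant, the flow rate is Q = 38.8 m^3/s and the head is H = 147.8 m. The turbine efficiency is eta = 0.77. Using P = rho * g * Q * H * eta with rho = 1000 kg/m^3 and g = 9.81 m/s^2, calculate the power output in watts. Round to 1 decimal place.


Apply the hydropower formula P = rho * g * Q * H * eta
rho * g = 1000 * 9.81 = 9810.0
P = 9810.0 * 38.8 * 147.8 * 0.77
P = 43317750.2 W

43317750.2


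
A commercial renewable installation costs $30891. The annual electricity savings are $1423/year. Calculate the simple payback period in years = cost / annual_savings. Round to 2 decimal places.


Simple payback period = initial cost / annual savings
Payback = 30891 / 1423
Payback = 21.71 years

21.71


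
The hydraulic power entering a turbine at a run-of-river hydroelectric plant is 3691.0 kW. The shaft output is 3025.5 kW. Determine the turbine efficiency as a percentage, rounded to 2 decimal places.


Turbine efficiency = (output power / input power) * 100
eta = (3025.5 / 3691.0) * 100
eta = 81.97%

81.97


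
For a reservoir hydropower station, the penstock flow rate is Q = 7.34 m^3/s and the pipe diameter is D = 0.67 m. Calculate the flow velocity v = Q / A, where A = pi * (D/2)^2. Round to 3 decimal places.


Compute pipe cross-sectional area:
  A = pi * (D/2)^2 = pi * (0.67/2)^2 = 0.3526 m^2
Calculate velocity:
  v = Q / A = 7.34 / 0.3526
  v = 20.819 m/s

20.819


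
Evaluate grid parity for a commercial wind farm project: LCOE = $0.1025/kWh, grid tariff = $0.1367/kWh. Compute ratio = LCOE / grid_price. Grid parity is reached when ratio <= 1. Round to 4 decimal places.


Compare LCOE to grid price:
  LCOE = $0.1025/kWh, Grid price = $0.1367/kWh
  Ratio = LCOE / grid_price = 0.1025 / 0.1367 = 0.7498
  Grid parity achieved (ratio <= 1)? yes

0.7498


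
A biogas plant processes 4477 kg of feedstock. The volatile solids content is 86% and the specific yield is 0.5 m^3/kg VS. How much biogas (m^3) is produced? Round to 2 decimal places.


Compute volatile solids:
  VS = mass * VS_fraction = 4477 * 0.86 = 3850.22 kg
Calculate biogas volume:
  Biogas = VS * specific_yield = 3850.22 * 0.5
  Biogas = 1925.11 m^3

1925.11


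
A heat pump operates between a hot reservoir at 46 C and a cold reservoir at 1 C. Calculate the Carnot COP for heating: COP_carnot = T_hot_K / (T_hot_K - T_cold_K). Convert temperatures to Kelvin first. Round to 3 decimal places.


Convert to Kelvin:
  T_hot = 46 + 273.15 = 319.15 K
  T_cold = 1 + 273.15 = 274.15 K
Apply Carnot COP formula:
  COP = T_hot_K / (T_hot_K - T_cold_K) = 319.15 / 45.0
  COP = 7.092

7.092


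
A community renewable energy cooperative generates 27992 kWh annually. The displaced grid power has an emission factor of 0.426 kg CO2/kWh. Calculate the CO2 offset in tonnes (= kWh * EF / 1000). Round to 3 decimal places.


CO2 offset in kg = generation * emission_factor
CO2 offset = 27992 * 0.426 = 11924.59 kg
Convert to tonnes:
  CO2 offset = 11924.59 / 1000 = 11.925 tonnes

11.925


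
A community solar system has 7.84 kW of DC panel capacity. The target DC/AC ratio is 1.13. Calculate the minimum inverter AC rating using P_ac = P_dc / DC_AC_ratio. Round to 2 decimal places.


The inverter AC capacity is determined by the DC/AC ratio.
Given: P_dc = 7.84 kW, DC/AC ratio = 1.13
P_ac = P_dc / ratio = 7.84 / 1.13
P_ac = 6.94 kW

6.94


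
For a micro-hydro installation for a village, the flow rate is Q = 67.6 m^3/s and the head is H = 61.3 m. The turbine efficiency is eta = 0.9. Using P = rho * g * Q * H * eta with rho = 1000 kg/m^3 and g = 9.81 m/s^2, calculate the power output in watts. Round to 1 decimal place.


Apply the hydropower formula P = rho * g * Q * H * eta
rho * g = 1000 * 9.81 = 9810.0
P = 9810.0 * 67.6 * 61.3 * 0.9
P = 36586316.5 W

36586316.5


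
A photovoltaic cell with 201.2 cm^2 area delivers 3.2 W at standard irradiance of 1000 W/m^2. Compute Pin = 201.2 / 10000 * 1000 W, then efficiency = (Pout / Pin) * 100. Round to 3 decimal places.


First compute the input power:
  Pin = area_cm2 / 10000 * G = 201.2 / 10000 * 1000 = 20.12 W
Then compute efficiency:
  Efficiency = (Pout / Pin) * 100 = (3.2 / 20.12) * 100
  Efficiency = 15.905%

15.905


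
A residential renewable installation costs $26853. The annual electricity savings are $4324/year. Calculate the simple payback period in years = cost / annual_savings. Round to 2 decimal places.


Simple payback period = initial cost / annual savings
Payback = 26853 / 4324
Payback = 6.21 years

6.21


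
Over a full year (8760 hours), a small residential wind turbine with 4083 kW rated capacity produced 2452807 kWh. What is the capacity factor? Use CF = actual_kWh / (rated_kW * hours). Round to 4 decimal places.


Capacity factor = actual output / maximum possible output
Maximum possible = rated * hours = 4083 * 8760 = 35767080 kWh
CF = 2452807 / 35767080
CF = 0.0686

0.0686


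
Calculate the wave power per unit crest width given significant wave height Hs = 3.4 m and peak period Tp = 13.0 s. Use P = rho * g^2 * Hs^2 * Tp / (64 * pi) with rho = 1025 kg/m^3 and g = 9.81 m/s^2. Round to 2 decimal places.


Apply wave power formula:
  g^2 = 9.81^2 = 96.2361
  Hs^2 = 3.4^2 = 11.56
  Numerator = rho * g^2 * Hs^2 * Tp = 1025 * 96.2361 * 11.56 * 13.0 = 14823920.14
  Denominator = 64 * pi = 201.0619
  P = 14823920.14 / 201.0619 = 73728.13 W/m

73728.13


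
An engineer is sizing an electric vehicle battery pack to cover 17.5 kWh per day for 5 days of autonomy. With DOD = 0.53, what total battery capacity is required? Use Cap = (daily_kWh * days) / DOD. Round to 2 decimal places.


Total energy needed = daily * days = 17.5 * 5 = 87.5 kWh
Account for depth of discharge:
  Cap = total_energy / DOD = 87.5 / 0.53
  Cap = 165.09 kWh

165.09


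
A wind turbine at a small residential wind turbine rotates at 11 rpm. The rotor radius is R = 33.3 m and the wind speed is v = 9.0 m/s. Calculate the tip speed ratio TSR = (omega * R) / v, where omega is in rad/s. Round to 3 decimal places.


Convert rotational speed to rad/s:
  omega = 11 * 2 * pi / 60 = 1.1519 rad/s
Compute tip speed:
  v_tip = omega * R = 1.1519 * 33.3 = 38.359 m/s
Tip speed ratio:
  TSR = v_tip / v_wind = 38.359 / 9.0 = 4.262

4.262


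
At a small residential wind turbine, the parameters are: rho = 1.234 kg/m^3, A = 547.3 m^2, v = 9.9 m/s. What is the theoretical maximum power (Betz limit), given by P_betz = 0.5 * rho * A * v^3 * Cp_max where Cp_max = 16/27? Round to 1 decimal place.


The Betz coefficient Cp_max = 16/27 = 0.5926
v^3 = 9.9^3 = 970.299
P_betz = 0.5 * rho * A * v^3 * Cp_max
P_betz = 0.5 * 1.234 * 547.3 * 970.299 * 0.5926
P_betz = 194165.7 W

194165.7


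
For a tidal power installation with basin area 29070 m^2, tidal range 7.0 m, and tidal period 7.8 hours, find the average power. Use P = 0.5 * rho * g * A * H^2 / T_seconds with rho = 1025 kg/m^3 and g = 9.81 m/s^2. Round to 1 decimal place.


Convert period to seconds: T = 7.8 * 3600 = 28080.0 s
H^2 = 7.0^2 = 49.0
P = 0.5 * rho * g * A * H^2 / T
P = 0.5 * 1025 * 9.81 * 29070 * 49.0 / 28080.0
P = 255039.2 W

255039.2


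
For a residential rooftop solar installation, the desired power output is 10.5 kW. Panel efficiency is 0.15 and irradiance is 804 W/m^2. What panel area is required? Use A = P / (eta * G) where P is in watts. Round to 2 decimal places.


Convert target power to watts: P = 10.5 * 1000 = 10500.0 W
Compute denominator: eta * G = 0.15 * 804 = 120.6
Required area A = P / (eta * G) = 10500.0 / 120.6
A = 87.06 m^2

87.06


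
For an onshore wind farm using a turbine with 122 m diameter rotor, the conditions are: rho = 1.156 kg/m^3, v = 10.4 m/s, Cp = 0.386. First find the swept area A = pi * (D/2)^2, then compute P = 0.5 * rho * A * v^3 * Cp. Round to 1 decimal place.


Step 1 -- Compute swept area:
  A = pi * (D/2)^2 = pi * (122/2)^2 = 11689.87 m^2
Step 2 -- Apply wind power equation:
  P = 0.5 * rho * A * v^3 * Cp
  v^3 = 10.4^3 = 1124.864
  P = 0.5 * 1.156 * 11689.87 * 1124.864 * 0.386
  P = 2933760.8 W

2933760.8


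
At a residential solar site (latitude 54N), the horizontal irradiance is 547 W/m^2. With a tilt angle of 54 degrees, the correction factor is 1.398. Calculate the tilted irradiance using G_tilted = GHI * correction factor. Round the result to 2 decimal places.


Identify the given values:
  GHI = 547 W/m^2, tilt correction factor = 1.398
Apply the formula G_tilted = GHI * factor:
  G_tilted = 547 * 1.398
  G_tilted = 764.71 W/m^2

764.71


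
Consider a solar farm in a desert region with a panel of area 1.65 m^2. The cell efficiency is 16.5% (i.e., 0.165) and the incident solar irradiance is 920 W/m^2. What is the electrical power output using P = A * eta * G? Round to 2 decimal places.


Use the solar power formula P = A * eta * G.
Given: A = 1.65 m^2, eta = 0.165, G = 920 W/m^2
P = 1.65 * 0.165 * 920
P = 250.47 W

250.47


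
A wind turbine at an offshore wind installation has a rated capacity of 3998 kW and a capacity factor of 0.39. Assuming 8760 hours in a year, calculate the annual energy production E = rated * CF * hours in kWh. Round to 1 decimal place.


Annual energy = rated_kW * capacity_factor * hours_per_year
Given: P_rated = 3998 kW, CF = 0.39, hours = 8760
E = 3998 * 0.39 * 8760
E = 13658767.2 kWh

13658767.2


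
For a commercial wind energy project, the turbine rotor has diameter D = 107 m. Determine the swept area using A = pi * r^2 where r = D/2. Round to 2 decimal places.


Compute the rotor radius:
  r = D / 2 = 107 / 2 = 53.5 m
Calculate swept area:
  A = pi * r^2 = pi * 53.5^2
  A = 8992.02 m^2

8992.02


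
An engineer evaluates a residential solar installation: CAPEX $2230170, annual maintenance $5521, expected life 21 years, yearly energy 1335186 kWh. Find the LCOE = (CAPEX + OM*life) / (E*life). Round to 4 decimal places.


Total cost = CAPEX + OM * lifetime = 2230170 + 5521 * 21 = 2230170 + 115941 = 2346111
Total generation = annual * lifetime = 1335186 * 21 = 28038906 kWh
LCOE = 2346111 / 28038906
LCOE = 0.0837 $/kWh

0.0837


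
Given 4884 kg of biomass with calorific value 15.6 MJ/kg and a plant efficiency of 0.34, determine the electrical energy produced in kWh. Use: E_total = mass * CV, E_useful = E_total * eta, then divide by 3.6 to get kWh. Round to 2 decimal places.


Total energy = mass * CV = 4884 * 15.6 = 76190.4 MJ
Useful energy = total * eta = 76190.4 * 0.34 = 25904.74 MJ
Convert to kWh: 25904.74 / 3.6
Useful energy = 7195.76 kWh

7195.76


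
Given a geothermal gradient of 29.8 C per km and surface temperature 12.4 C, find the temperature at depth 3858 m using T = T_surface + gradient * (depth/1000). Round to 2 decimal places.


Convert depth to km: 3858 / 1000 = 3.858 km
Temperature increase = gradient * depth_km = 29.8 * 3.858 = 114.97 C
Temperature at depth = T_surface + delta_T = 12.4 + 114.97
T = 127.37 C

127.37


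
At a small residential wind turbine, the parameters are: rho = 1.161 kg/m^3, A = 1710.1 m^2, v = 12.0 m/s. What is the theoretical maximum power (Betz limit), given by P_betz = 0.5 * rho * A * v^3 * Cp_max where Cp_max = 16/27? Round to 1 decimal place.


The Betz coefficient Cp_max = 16/27 = 0.5926
v^3 = 12.0^3 = 1728.0
P_betz = 0.5 * rho * A * v^3 * Cp_max
P_betz = 0.5 * 1.161 * 1710.1 * 1728.0 * 0.5926
P_betz = 1016538.2 W

1016538.2


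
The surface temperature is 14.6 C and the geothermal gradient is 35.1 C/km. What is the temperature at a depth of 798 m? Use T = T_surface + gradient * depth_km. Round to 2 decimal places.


Convert depth to km: 798 / 1000 = 0.798 km
Temperature increase = gradient * depth_km = 35.1 * 0.798 = 28.01 C
Temperature at depth = T_surface + delta_T = 14.6 + 28.01
T = 42.61 C

42.61


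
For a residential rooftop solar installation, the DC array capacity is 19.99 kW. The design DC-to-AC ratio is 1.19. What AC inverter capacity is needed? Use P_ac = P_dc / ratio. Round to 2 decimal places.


The inverter AC capacity is determined by the DC/AC ratio.
Given: P_dc = 19.99 kW, DC/AC ratio = 1.19
P_ac = P_dc / ratio = 19.99 / 1.19
P_ac = 16.80 kW

16.80


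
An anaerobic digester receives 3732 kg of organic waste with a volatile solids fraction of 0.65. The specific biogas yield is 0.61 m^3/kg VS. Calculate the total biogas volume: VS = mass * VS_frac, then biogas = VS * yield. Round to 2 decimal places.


Compute volatile solids:
  VS = mass * VS_fraction = 3732 * 0.65 = 2425.8 kg
Calculate biogas volume:
  Biogas = VS * specific_yield = 2425.8 * 0.61
  Biogas = 1479.74 m^3

1479.74


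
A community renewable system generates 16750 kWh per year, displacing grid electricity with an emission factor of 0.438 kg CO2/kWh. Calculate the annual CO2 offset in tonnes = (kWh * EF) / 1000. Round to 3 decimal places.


CO2 offset in kg = generation * emission_factor
CO2 offset = 16750 * 0.438 = 7336.5 kg
Convert to tonnes:
  CO2 offset = 7336.5 / 1000 = 7.337 tonnes

7.337


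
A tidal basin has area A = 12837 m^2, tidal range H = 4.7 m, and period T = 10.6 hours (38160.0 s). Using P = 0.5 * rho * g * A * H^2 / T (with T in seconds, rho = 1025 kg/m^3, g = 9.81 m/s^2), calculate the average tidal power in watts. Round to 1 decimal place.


Convert period to seconds: T = 10.6 * 3600 = 38160.0 s
H^2 = 4.7^2 = 22.09
P = 0.5 * rho * g * A * H^2 / T
P = 0.5 * 1025 * 9.81 * 12837 * 22.09 / 38160.0
P = 37360.6 W

37360.6


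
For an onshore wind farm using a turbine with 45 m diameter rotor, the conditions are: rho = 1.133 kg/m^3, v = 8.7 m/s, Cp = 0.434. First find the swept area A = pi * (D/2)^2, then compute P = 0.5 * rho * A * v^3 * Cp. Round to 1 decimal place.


Step 1 -- Compute swept area:
  A = pi * (D/2)^2 = pi * (45/2)^2 = 1590.43 m^2
Step 2 -- Apply wind power equation:
  P = 0.5 * rho * A * v^3 * Cp
  v^3 = 8.7^3 = 658.503
  P = 0.5 * 1.133 * 1590.43 * 658.503 * 0.434
  P = 257491.2 W

257491.2


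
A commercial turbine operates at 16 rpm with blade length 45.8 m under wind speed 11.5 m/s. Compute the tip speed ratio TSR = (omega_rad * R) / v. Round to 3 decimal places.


Convert rotational speed to rad/s:
  omega = 16 * 2 * pi / 60 = 1.6755 rad/s
Compute tip speed:
  v_tip = omega * R = 1.6755 * 45.8 = 76.739 m/s
Tip speed ratio:
  TSR = v_tip / v_wind = 76.739 / 11.5 = 6.673

6.673


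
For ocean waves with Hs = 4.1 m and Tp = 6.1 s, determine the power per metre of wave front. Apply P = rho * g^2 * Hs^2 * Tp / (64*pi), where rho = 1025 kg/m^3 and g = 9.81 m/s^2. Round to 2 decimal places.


Apply wave power formula:
  g^2 = 9.81^2 = 96.2361
  Hs^2 = 4.1^2 = 16.81
  Numerator = rho * g^2 * Hs^2 * Tp = 1025 * 96.2361 * 16.81 * 6.1 = 10114849.58
  Denominator = 64 * pi = 201.0619
  P = 10114849.58 / 201.0619 = 50307.13 W/m

50307.13


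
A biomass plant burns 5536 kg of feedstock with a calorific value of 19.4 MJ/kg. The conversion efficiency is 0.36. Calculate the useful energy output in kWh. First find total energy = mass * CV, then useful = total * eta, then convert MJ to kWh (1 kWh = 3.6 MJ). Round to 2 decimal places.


Total energy = mass * CV = 5536 * 19.4 = 107398.4 MJ
Useful energy = total * eta = 107398.4 * 0.36 = 38663.42 MJ
Convert to kWh: 38663.42 / 3.6
Useful energy = 10739.84 kWh

10739.84


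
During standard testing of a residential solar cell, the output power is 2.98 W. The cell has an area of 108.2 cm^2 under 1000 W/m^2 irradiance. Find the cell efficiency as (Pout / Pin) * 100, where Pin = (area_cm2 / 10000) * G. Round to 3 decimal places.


First compute the input power:
  Pin = area_cm2 / 10000 * G = 108.2 / 10000 * 1000 = 10.82 W
Then compute efficiency:
  Efficiency = (Pout / Pin) * 100 = (2.98 / 10.82) * 100
  Efficiency = 27.542%

27.542


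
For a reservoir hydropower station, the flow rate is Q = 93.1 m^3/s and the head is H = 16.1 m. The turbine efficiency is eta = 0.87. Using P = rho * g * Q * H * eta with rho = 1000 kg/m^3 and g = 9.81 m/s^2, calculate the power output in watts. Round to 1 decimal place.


Apply the hydropower formula P = rho * g * Q * H * eta
rho * g = 1000 * 9.81 = 9810.0
P = 9810.0 * 93.1 * 16.1 * 0.87
P = 12792747.2 W

12792747.2


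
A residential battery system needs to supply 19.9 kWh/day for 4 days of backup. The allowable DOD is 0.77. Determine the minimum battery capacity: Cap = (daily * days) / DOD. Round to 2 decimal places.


Total energy needed = daily * days = 19.9 * 4 = 79.6 kWh
Account for depth of discharge:
  Cap = total_energy / DOD = 79.6 / 0.77
  Cap = 103.38 kWh

103.38


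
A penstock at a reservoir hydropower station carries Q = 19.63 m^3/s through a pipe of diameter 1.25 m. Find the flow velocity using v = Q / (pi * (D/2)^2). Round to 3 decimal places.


Compute pipe cross-sectional area:
  A = pi * (D/2)^2 = pi * (1.25/2)^2 = 1.2272 m^2
Calculate velocity:
  v = Q / A = 19.63 / 1.2272
  v = 15.996 m/s

15.996


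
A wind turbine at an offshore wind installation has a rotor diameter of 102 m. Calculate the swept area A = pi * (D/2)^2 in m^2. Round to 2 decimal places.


Compute the rotor radius:
  r = D / 2 = 102 / 2 = 51.0 m
Calculate swept area:
  A = pi * r^2 = pi * 51.0^2
  A = 8171.28 m^2

8171.28


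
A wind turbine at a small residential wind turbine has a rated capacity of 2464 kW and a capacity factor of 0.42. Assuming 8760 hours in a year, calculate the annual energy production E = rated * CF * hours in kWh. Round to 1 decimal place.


Annual energy = rated_kW * capacity_factor * hours_per_year
Given: P_rated = 2464 kW, CF = 0.42, hours = 8760
E = 2464 * 0.42 * 8760
E = 9065548.8 kWh

9065548.8


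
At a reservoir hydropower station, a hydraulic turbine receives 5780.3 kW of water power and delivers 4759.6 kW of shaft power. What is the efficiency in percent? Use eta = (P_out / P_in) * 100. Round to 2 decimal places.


Turbine efficiency = (output power / input power) * 100
eta = (4759.6 / 5780.3) * 100
eta = 82.34%

82.34


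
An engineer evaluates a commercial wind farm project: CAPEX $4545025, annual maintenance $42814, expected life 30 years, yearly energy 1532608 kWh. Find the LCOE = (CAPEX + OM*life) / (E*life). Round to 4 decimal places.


Total cost = CAPEX + OM * lifetime = 4545025 + 42814 * 30 = 4545025 + 1284420 = 5829445
Total generation = annual * lifetime = 1532608 * 30 = 45978240 kWh
LCOE = 5829445 / 45978240
LCOE = 0.1268 $/kWh

0.1268


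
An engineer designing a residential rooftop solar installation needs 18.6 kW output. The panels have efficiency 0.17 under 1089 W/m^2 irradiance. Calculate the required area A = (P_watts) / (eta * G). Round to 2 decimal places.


Convert target power to watts: P = 18.6 * 1000 = 18600.0 W
Compute denominator: eta * G = 0.17 * 1089 = 185.13
Required area A = P / (eta * G) = 18600.0 / 185.13
A = 100.47 m^2

100.47


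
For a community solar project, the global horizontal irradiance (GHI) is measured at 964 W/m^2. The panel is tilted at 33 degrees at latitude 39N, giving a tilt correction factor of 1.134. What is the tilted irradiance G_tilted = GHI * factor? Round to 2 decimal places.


Identify the given values:
  GHI = 964 W/m^2, tilt correction factor = 1.134
Apply the formula G_tilted = GHI * factor:
  G_tilted = 964 * 1.134
  G_tilted = 1093.18 W/m^2

1093.18


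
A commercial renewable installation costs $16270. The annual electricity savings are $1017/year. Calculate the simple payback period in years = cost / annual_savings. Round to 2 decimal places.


Simple payback period = initial cost / annual savings
Payback = 16270 / 1017
Payback = 16.00 years

16.00


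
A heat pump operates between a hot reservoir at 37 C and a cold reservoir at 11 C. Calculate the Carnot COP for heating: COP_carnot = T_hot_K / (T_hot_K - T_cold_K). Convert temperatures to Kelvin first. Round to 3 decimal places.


Convert to Kelvin:
  T_hot = 37 + 273.15 = 310.15 K
  T_cold = 11 + 273.15 = 284.15 K
Apply Carnot COP formula:
  COP = T_hot_K / (T_hot_K - T_cold_K) = 310.15 / 26.0
  COP = 11.929

11.929


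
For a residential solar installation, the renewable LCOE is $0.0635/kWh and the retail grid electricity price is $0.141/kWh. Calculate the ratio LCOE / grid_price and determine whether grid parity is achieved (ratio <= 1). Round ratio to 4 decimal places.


Compare LCOE to grid price:
  LCOE = $0.0635/kWh, Grid price = $0.141/kWh
  Ratio = LCOE / grid_price = 0.0635 / 0.141 = 0.4504
  Grid parity achieved (ratio <= 1)? yes

0.4504


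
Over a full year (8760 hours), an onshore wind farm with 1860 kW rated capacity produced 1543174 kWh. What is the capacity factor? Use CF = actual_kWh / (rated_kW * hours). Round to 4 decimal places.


Capacity factor = actual output / maximum possible output
Maximum possible = rated * hours = 1860 * 8760 = 16293600 kWh
CF = 1543174 / 16293600
CF = 0.0947

0.0947


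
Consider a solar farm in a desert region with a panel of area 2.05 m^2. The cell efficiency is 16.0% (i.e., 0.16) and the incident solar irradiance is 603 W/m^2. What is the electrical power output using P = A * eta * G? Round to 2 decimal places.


Use the solar power formula P = A * eta * G.
Given: A = 2.05 m^2, eta = 0.16, G = 603 W/m^2
P = 2.05 * 0.16 * 603
P = 197.78 W

197.78


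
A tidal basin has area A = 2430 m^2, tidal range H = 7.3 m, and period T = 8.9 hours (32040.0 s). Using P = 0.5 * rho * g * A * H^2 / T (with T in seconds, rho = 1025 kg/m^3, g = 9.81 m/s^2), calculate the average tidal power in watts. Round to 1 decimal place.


Convert period to seconds: T = 8.9 * 3600 = 32040.0 s
H^2 = 7.3^2 = 53.29
P = 0.5 * rho * g * A * H^2 / T
P = 0.5 * 1025 * 9.81 * 2430 * 53.29 / 32040.0
P = 20319.9 W

20319.9


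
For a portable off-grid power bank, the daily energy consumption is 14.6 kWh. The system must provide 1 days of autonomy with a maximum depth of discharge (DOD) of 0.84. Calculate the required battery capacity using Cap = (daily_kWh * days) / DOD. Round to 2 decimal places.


Total energy needed = daily * days = 14.6 * 1 = 14.6 kWh
Account for depth of discharge:
  Cap = total_energy / DOD = 14.6 / 0.84
  Cap = 17.38 kWh

17.38


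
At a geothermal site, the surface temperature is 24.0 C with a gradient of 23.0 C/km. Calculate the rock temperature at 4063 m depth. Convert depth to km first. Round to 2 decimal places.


Convert depth to km: 4063 / 1000 = 4.063 km
Temperature increase = gradient * depth_km = 23.0 * 4.063 = 93.45 C
Temperature at depth = T_surface + delta_T = 24.0 + 93.45
T = 117.45 C

117.45


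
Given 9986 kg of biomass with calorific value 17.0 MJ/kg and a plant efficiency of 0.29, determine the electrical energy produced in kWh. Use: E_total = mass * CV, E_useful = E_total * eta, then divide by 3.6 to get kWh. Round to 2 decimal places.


Total energy = mass * CV = 9986 * 17.0 = 169762.0 MJ
Useful energy = total * eta = 169762.0 * 0.29 = 49230.98 MJ
Convert to kWh: 49230.98 / 3.6
Useful energy = 13675.27 kWh

13675.27


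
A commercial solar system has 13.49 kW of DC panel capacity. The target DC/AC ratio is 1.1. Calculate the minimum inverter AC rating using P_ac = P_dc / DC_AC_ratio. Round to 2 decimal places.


The inverter AC capacity is determined by the DC/AC ratio.
Given: P_dc = 13.49 kW, DC/AC ratio = 1.1
P_ac = P_dc / ratio = 13.49 / 1.1
P_ac = 12.26 kW

12.26


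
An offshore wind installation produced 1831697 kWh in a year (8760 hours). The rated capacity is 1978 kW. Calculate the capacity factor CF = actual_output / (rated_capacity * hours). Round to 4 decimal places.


Capacity factor = actual output / maximum possible output
Maximum possible = rated * hours = 1978 * 8760 = 17327280 kWh
CF = 1831697 / 17327280
CF = 0.1057

0.1057


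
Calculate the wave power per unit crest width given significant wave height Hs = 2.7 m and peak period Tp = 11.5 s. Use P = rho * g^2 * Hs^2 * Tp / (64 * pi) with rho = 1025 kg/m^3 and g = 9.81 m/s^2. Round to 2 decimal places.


Apply wave power formula:
  g^2 = 9.81^2 = 96.2361
  Hs^2 = 2.7^2 = 7.29
  Numerator = rho * g^2 * Hs^2 * Tp = 1025 * 96.2361 * 7.29 * 11.5 = 8269652.28
  Denominator = 64 * pi = 201.0619
  P = 8269652.28 / 201.0619 = 41129.88 W/m

41129.88


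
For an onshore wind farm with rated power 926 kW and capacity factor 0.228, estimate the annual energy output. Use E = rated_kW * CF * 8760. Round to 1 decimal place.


Annual energy = rated_kW * capacity_factor * hours_per_year
Given: P_rated = 926 kW, CF = 0.228, hours = 8760
E = 926 * 0.228 * 8760
E = 1849481.3 kWh

1849481.3


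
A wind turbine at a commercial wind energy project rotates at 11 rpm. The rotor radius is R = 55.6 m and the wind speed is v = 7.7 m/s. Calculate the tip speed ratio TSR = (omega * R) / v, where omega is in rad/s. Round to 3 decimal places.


Convert rotational speed to rad/s:
  omega = 11 * 2 * pi / 60 = 1.1519 rad/s
Compute tip speed:
  v_tip = omega * R = 1.1519 * 55.6 = 64.047 m/s
Tip speed ratio:
  TSR = v_tip / v_wind = 64.047 / 7.7 = 8.318

8.318


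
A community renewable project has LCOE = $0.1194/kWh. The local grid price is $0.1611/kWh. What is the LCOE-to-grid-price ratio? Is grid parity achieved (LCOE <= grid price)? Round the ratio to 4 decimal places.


Compare LCOE to grid price:
  LCOE = $0.1194/kWh, Grid price = $0.1611/kWh
  Ratio = LCOE / grid_price = 0.1194 / 0.1611 = 0.7412
  Grid parity achieved (ratio <= 1)? yes

0.7412


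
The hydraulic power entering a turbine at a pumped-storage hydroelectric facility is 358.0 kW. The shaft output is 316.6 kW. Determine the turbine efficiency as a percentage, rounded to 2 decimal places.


Turbine efficiency = (output power / input power) * 100
eta = (316.6 / 358.0) * 100
eta = 88.44%

88.44


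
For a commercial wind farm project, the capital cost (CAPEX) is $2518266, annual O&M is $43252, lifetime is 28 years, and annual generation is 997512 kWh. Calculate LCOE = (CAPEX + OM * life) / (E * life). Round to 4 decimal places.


Total cost = CAPEX + OM * lifetime = 2518266 + 43252 * 28 = 2518266 + 1211056 = 3729322
Total generation = annual * lifetime = 997512 * 28 = 27930336 kWh
LCOE = 3729322 / 27930336
LCOE = 0.1335 $/kWh

0.1335


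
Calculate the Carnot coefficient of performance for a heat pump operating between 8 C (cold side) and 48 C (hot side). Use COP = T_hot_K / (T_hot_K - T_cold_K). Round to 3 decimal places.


Convert to Kelvin:
  T_hot = 48 + 273.15 = 321.15 K
  T_cold = 8 + 273.15 = 281.15 K
Apply Carnot COP formula:
  COP = T_hot_K / (T_hot_K - T_cold_K) = 321.15 / 40.0
  COP = 8.029

8.029


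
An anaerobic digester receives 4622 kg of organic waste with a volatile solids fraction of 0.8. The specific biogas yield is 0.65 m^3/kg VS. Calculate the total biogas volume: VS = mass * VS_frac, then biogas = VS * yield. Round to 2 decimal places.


Compute volatile solids:
  VS = mass * VS_fraction = 4622 * 0.8 = 3697.6 kg
Calculate biogas volume:
  Biogas = VS * specific_yield = 3697.6 * 0.65
  Biogas = 2403.44 m^3

2403.44


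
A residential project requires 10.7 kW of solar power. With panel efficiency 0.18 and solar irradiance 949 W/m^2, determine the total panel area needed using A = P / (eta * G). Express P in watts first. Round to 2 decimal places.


Convert target power to watts: P = 10.7 * 1000 = 10700.0 W
Compute denominator: eta * G = 0.18 * 949 = 170.82
Required area A = P / (eta * G) = 10700.0 / 170.82
A = 62.64 m^2

62.64


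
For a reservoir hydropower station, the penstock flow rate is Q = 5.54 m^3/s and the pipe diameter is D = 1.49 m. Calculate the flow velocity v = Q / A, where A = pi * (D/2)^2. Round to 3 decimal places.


Compute pipe cross-sectional area:
  A = pi * (D/2)^2 = pi * (1.49/2)^2 = 1.7437 m^2
Calculate velocity:
  v = Q / A = 5.54 / 1.7437
  v = 3.177 m/s

3.177


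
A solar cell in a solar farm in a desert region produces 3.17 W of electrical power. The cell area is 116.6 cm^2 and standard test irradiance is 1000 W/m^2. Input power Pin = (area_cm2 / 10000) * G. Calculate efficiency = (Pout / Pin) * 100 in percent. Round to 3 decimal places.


First compute the input power:
  Pin = area_cm2 / 10000 * G = 116.6 / 10000 * 1000 = 11.66 W
Then compute efficiency:
  Efficiency = (Pout / Pin) * 100 = (3.17 / 11.66) * 100
  Efficiency = 27.187%

27.187


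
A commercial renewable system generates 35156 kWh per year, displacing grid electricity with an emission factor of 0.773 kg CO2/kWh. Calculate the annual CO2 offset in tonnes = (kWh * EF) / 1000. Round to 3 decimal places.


CO2 offset in kg = generation * emission_factor
CO2 offset = 35156 * 0.773 = 27175.59 kg
Convert to tonnes:
  CO2 offset = 27175.59 / 1000 = 27.176 tonnes

27.176


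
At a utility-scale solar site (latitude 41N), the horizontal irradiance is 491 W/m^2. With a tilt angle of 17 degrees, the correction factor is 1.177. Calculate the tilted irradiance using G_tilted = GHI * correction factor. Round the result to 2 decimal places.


Identify the given values:
  GHI = 491 W/m^2, tilt correction factor = 1.177
Apply the formula G_tilted = GHI * factor:
  G_tilted = 491 * 1.177
  G_tilted = 577.91 W/m^2

577.91


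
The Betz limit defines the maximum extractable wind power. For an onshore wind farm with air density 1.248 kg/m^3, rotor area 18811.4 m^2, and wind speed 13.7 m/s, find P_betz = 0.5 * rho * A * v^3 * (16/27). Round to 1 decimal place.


The Betz coefficient Cp_max = 16/27 = 0.5926
v^3 = 13.7^3 = 2571.353
P_betz = 0.5 * rho * A * v^3 * Cp_max
P_betz = 0.5 * 1.248 * 18811.4 * 2571.353 * 0.5926
P_betz = 17886428.4 W

17886428.4


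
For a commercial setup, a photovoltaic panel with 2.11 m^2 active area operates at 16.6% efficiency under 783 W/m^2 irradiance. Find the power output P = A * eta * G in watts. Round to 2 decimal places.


Use the solar power formula P = A * eta * G.
Given: A = 2.11 m^2, eta = 0.166, G = 783 W/m^2
P = 2.11 * 0.166 * 783
P = 274.25 W

274.25


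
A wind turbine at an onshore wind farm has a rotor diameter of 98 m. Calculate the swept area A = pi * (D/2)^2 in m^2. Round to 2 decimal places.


Compute the rotor radius:
  r = D / 2 = 98 / 2 = 49.0 m
Calculate swept area:
  A = pi * r^2 = pi * 49.0^2
  A = 7542.96 m^2

7542.96


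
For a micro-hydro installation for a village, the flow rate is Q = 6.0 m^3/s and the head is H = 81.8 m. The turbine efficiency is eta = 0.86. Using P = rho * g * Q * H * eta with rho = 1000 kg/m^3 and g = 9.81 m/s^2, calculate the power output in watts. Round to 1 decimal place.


Apply the hydropower formula P = rho * g * Q * H * eta
rho * g = 1000 * 9.81 = 9810.0
P = 9810.0 * 6.0 * 81.8 * 0.86
P = 4140683.3 W

4140683.3


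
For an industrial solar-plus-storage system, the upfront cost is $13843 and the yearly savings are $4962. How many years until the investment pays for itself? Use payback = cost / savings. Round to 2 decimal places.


Simple payback period = initial cost / annual savings
Payback = 13843 / 4962
Payback = 2.79 years

2.79
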